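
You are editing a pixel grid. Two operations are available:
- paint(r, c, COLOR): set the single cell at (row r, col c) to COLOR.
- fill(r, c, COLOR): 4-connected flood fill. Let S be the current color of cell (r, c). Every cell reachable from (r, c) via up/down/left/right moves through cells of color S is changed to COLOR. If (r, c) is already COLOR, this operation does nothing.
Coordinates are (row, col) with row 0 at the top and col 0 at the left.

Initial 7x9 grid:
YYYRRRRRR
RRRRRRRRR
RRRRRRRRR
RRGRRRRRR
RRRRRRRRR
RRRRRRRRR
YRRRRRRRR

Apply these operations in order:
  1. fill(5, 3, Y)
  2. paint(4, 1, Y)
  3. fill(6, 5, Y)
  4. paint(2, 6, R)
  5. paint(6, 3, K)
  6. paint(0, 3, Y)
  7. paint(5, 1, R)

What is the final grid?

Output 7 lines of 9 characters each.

After op 1 fill(5,3,Y) [58 cells changed]:
YYYYYYYYY
YYYYYYYYY
YYYYYYYYY
YYGYYYYYY
YYYYYYYYY
YYYYYYYYY
YYYYYYYYY
After op 2 paint(4,1,Y):
YYYYYYYYY
YYYYYYYYY
YYYYYYYYY
YYGYYYYYY
YYYYYYYYY
YYYYYYYYY
YYYYYYYYY
After op 3 fill(6,5,Y) [0 cells changed]:
YYYYYYYYY
YYYYYYYYY
YYYYYYYYY
YYGYYYYYY
YYYYYYYYY
YYYYYYYYY
YYYYYYYYY
After op 4 paint(2,6,R):
YYYYYYYYY
YYYYYYYYY
YYYYYYRYY
YYGYYYYYY
YYYYYYYYY
YYYYYYYYY
YYYYYYYYY
After op 5 paint(6,3,K):
YYYYYYYYY
YYYYYYYYY
YYYYYYRYY
YYGYYYYYY
YYYYYYYYY
YYYYYYYYY
YYYKYYYYY
After op 6 paint(0,3,Y):
YYYYYYYYY
YYYYYYYYY
YYYYYYRYY
YYGYYYYYY
YYYYYYYYY
YYYYYYYYY
YYYKYYYYY
After op 7 paint(5,1,R):
YYYYYYYYY
YYYYYYYYY
YYYYYYRYY
YYGYYYYYY
YYYYYYYYY
YRYYYYYYY
YYYKYYYYY

Answer: YYYYYYYYY
YYYYYYYYY
YYYYYYRYY
YYGYYYYYY
YYYYYYYYY
YRYYYYYYY
YYYKYYYYY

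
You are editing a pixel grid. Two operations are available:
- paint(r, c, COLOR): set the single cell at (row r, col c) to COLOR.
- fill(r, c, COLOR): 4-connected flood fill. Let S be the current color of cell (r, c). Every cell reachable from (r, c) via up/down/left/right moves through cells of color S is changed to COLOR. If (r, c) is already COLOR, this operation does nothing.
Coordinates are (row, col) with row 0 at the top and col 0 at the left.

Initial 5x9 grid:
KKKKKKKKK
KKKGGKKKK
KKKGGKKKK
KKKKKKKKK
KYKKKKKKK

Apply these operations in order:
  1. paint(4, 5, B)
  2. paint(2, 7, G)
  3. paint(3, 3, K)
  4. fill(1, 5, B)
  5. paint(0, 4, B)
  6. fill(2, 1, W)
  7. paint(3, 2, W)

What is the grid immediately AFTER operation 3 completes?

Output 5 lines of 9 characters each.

After op 1 paint(4,5,B):
KKKKKKKKK
KKKGGKKKK
KKKGGKKKK
KKKKKKKKK
KYKKKBKKK
After op 2 paint(2,7,G):
KKKKKKKKK
KKKGGKKKK
KKKGGKKGK
KKKKKKKKK
KYKKKBKKK
After op 3 paint(3,3,K):
KKKKKKKKK
KKKGGKKKK
KKKGGKKGK
KKKKKKKKK
KYKKKBKKK

Answer: KKKKKKKKK
KKKGGKKKK
KKKGGKKGK
KKKKKKKKK
KYKKKBKKK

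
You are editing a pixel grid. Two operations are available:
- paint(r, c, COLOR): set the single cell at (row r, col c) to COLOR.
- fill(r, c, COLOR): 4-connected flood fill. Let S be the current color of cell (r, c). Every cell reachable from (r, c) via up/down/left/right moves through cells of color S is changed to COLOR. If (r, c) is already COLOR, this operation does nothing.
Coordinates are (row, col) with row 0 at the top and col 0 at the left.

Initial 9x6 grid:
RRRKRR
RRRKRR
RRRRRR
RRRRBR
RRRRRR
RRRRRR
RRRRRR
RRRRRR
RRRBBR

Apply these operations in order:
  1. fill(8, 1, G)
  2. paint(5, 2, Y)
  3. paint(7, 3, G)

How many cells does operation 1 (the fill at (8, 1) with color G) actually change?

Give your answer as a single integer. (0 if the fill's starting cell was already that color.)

Answer: 49

Derivation:
After op 1 fill(8,1,G) [49 cells changed]:
GGGKGG
GGGKGG
GGGGGG
GGGGBG
GGGGGG
GGGGGG
GGGGGG
GGGGGG
GGGBBG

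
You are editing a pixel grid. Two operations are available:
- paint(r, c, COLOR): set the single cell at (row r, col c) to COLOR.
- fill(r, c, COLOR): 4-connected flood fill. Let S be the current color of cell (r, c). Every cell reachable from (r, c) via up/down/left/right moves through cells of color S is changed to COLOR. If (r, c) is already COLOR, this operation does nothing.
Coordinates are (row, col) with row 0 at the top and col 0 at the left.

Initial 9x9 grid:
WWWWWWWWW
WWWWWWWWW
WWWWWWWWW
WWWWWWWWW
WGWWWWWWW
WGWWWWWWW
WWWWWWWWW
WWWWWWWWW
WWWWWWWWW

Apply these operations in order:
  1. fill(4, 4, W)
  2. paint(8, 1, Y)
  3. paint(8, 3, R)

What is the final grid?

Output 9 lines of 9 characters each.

Answer: WWWWWWWWW
WWWWWWWWW
WWWWWWWWW
WWWWWWWWW
WGWWWWWWW
WGWWWWWWW
WWWWWWWWW
WWWWWWWWW
WYWRWWWWW

Derivation:
After op 1 fill(4,4,W) [0 cells changed]:
WWWWWWWWW
WWWWWWWWW
WWWWWWWWW
WWWWWWWWW
WGWWWWWWW
WGWWWWWWW
WWWWWWWWW
WWWWWWWWW
WWWWWWWWW
After op 2 paint(8,1,Y):
WWWWWWWWW
WWWWWWWWW
WWWWWWWWW
WWWWWWWWW
WGWWWWWWW
WGWWWWWWW
WWWWWWWWW
WWWWWWWWW
WYWWWWWWW
After op 3 paint(8,3,R):
WWWWWWWWW
WWWWWWWWW
WWWWWWWWW
WWWWWWWWW
WGWWWWWWW
WGWWWWWWW
WWWWWWWWW
WWWWWWWWW
WYWRWWWWW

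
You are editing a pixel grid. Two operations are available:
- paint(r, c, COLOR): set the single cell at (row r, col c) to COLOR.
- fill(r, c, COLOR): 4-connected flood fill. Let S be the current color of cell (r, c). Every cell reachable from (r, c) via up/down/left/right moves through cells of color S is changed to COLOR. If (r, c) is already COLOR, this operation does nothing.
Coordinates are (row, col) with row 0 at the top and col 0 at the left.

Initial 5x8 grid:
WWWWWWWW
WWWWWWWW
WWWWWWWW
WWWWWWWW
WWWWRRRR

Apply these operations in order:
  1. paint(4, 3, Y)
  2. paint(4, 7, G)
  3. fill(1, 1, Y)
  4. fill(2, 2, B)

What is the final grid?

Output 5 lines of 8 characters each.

After op 1 paint(4,3,Y):
WWWWWWWW
WWWWWWWW
WWWWWWWW
WWWWWWWW
WWWYRRRR
After op 2 paint(4,7,G):
WWWWWWWW
WWWWWWWW
WWWWWWWW
WWWWWWWW
WWWYRRRG
After op 3 fill(1,1,Y) [35 cells changed]:
YYYYYYYY
YYYYYYYY
YYYYYYYY
YYYYYYYY
YYYYRRRG
After op 4 fill(2,2,B) [36 cells changed]:
BBBBBBBB
BBBBBBBB
BBBBBBBB
BBBBBBBB
BBBBRRRG

Answer: BBBBBBBB
BBBBBBBB
BBBBBBBB
BBBBBBBB
BBBBRRRG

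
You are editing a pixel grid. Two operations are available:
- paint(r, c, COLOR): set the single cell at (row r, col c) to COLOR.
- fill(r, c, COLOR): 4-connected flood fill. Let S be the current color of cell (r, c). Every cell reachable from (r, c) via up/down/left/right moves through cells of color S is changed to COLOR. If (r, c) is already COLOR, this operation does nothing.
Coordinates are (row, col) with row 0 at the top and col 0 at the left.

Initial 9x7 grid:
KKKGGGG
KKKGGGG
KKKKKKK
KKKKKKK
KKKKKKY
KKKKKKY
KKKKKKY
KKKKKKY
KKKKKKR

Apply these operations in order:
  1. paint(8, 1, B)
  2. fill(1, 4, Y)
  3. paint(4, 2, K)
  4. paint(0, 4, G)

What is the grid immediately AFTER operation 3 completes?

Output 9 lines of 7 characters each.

After op 1 paint(8,1,B):
KKKGGGG
KKKGGGG
KKKKKKK
KKKKKKK
KKKKKKY
KKKKKKY
KKKKKKY
KKKKKKY
KBKKKKR
After op 2 fill(1,4,Y) [8 cells changed]:
KKKYYYY
KKKYYYY
KKKKKKK
KKKKKKK
KKKKKKY
KKKKKKY
KKKKKKY
KKKKKKY
KBKKKKR
After op 3 paint(4,2,K):
KKKYYYY
KKKYYYY
KKKKKKK
KKKKKKK
KKKKKKY
KKKKKKY
KKKKKKY
KKKKKKY
KBKKKKR

Answer: KKKYYYY
KKKYYYY
KKKKKKK
KKKKKKK
KKKKKKY
KKKKKKY
KKKKKKY
KKKKKKY
KBKKKKR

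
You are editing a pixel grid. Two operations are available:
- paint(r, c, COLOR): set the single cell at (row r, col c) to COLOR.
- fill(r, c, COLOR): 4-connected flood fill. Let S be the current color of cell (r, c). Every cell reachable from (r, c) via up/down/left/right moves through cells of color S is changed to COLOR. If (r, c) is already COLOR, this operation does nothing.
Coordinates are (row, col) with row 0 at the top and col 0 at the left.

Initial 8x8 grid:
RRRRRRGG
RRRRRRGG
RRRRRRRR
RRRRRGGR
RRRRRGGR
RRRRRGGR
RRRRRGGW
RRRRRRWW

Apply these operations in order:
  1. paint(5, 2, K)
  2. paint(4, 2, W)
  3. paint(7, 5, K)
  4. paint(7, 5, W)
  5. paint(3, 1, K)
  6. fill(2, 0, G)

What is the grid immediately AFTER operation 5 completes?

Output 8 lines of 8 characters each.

After op 1 paint(5,2,K):
RRRRRRGG
RRRRRRGG
RRRRRRRR
RRRRRGGR
RRRRRGGR
RRKRRGGR
RRRRRGGW
RRRRRRWW
After op 2 paint(4,2,W):
RRRRRRGG
RRRRRRGG
RRRRRRRR
RRRRRGGR
RRWRRGGR
RRKRRGGR
RRRRRGGW
RRRRRRWW
After op 3 paint(7,5,K):
RRRRRRGG
RRRRRRGG
RRRRRRRR
RRRRRGGR
RRWRRGGR
RRKRRGGR
RRRRRGGW
RRRRRKWW
After op 4 paint(7,5,W):
RRRRRRGG
RRRRRRGG
RRRRRRRR
RRRRRGGR
RRWRRGGR
RRKRRGGR
RRRRRGGW
RRRRRWWW
After op 5 paint(3,1,K):
RRRRRRGG
RRRRRRGG
RRRRRRRR
RKRRRGGR
RRWRRGGR
RRKRRGGR
RRRRRGGW
RRRRRWWW

Answer: RRRRRRGG
RRRRRRGG
RRRRRRRR
RKRRRGGR
RRWRRGGR
RRKRRGGR
RRRRRGGW
RRRRRWWW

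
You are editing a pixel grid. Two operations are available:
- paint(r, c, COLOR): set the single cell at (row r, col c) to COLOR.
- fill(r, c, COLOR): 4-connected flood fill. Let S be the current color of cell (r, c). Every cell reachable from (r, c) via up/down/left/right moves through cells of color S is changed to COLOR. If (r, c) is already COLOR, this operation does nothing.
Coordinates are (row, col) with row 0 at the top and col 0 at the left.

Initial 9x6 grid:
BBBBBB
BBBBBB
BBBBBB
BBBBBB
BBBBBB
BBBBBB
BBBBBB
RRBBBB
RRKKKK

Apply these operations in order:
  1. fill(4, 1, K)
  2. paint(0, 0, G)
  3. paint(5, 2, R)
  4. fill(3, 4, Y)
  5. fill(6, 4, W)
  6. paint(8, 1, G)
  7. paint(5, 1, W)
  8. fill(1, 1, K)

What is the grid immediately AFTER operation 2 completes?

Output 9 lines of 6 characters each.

After op 1 fill(4,1,K) [46 cells changed]:
KKKKKK
KKKKKK
KKKKKK
KKKKKK
KKKKKK
KKKKKK
KKKKKK
RRKKKK
RRKKKK
After op 2 paint(0,0,G):
GKKKKK
KKKKKK
KKKKKK
KKKKKK
KKKKKK
KKKKKK
KKKKKK
RRKKKK
RRKKKK

Answer: GKKKKK
KKKKKK
KKKKKK
KKKKKK
KKKKKK
KKKKKK
KKKKKK
RRKKKK
RRKKKK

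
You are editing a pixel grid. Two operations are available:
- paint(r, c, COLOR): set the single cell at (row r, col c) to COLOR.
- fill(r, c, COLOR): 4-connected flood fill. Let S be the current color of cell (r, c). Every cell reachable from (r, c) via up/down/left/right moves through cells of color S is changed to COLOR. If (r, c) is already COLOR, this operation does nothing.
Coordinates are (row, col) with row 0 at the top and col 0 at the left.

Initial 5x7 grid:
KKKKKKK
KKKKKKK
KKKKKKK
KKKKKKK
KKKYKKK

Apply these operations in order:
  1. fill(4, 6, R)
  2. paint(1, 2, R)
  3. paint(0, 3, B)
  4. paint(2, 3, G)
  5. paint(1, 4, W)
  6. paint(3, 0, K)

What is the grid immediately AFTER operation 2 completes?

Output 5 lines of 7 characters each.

Answer: RRRRRRR
RRRRRRR
RRRRRRR
RRRRRRR
RRRYRRR

Derivation:
After op 1 fill(4,6,R) [34 cells changed]:
RRRRRRR
RRRRRRR
RRRRRRR
RRRRRRR
RRRYRRR
After op 2 paint(1,2,R):
RRRRRRR
RRRRRRR
RRRRRRR
RRRRRRR
RRRYRRR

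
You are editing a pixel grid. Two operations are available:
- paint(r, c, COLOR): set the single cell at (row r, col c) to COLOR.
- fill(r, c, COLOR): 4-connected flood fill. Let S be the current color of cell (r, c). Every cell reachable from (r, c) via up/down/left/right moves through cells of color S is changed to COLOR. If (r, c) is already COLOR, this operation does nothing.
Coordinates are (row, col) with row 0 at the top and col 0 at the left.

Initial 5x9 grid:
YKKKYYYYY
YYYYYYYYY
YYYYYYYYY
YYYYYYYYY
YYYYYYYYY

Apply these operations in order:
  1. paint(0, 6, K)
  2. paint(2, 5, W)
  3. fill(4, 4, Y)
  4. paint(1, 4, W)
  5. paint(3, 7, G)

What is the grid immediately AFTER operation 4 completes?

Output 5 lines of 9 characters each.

Answer: YKKKYYKYY
YYYYWYYYY
YYYYYWYYY
YYYYYYYYY
YYYYYYYYY

Derivation:
After op 1 paint(0,6,K):
YKKKYYKYY
YYYYYYYYY
YYYYYYYYY
YYYYYYYYY
YYYYYYYYY
After op 2 paint(2,5,W):
YKKKYYKYY
YYYYYYYYY
YYYYYWYYY
YYYYYYYYY
YYYYYYYYY
After op 3 fill(4,4,Y) [0 cells changed]:
YKKKYYKYY
YYYYYYYYY
YYYYYWYYY
YYYYYYYYY
YYYYYYYYY
After op 4 paint(1,4,W):
YKKKYYKYY
YYYYWYYYY
YYYYYWYYY
YYYYYYYYY
YYYYYYYYY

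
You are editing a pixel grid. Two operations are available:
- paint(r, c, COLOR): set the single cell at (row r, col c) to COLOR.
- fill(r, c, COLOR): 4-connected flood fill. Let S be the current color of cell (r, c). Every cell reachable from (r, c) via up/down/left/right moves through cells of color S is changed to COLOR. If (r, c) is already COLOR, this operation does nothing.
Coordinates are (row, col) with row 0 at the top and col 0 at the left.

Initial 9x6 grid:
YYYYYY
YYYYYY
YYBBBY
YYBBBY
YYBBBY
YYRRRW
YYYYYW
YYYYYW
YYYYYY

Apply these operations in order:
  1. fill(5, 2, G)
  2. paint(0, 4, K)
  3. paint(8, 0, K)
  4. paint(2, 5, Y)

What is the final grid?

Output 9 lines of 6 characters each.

After op 1 fill(5,2,G) [3 cells changed]:
YYYYYY
YYYYYY
YYBBBY
YYBBBY
YYBBBY
YYGGGW
YYYYYW
YYYYYW
YYYYYY
After op 2 paint(0,4,K):
YYYYKY
YYYYYY
YYBBBY
YYBBBY
YYBBBY
YYGGGW
YYYYYW
YYYYYW
YYYYYY
After op 3 paint(8,0,K):
YYYYKY
YYYYYY
YYBBBY
YYBBBY
YYBBBY
YYGGGW
YYYYYW
YYYYYW
KYYYYY
After op 4 paint(2,5,Y):
YYYYKY
YYYYYY
YYBBBY
YYBBBY
YYBBBY
YYGGGW
YYYYYW
YYYYYW
KYYYYY

Answer: YYYYKY
YYYYYY
YYBBBY
YYBBBY
YYBBBY
YYGGGW
YYYYYW
YYYYYW
KYYYYY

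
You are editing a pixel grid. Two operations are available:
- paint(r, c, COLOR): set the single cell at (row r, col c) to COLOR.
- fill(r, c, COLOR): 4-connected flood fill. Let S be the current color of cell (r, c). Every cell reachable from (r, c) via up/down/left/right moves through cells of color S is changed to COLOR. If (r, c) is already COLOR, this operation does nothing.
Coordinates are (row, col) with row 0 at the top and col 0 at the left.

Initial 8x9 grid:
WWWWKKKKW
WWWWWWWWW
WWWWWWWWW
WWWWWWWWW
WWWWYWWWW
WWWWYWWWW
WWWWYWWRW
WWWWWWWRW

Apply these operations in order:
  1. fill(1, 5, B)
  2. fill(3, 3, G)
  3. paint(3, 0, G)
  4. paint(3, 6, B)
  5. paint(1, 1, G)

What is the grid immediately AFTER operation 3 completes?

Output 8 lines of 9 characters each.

Answer: GGGGKKKKG
GGGGGGGGG
GGGGGGGGG
GGGGGGGGG
GGGGYGGGG
GGGGYGGGG
GGGGYGGRG
GGGGGGGRG

Derivation:
After op 1 fill(1,5,B) [63 cells changed]:
BBBBKKKKB
BBBBBBBBB
BBBBBBBBB
BBBBBBBBB
BBBBYBBBB
BBBBYBBBB
BBBBYBBRB
BBBBBBBRB
After op 2 fill(3,3,G) [63 cells changed]:
GGGGKKKKG
GGGGGGGGG
GGGGGGGGG
GGGGGGGGG
GGGGYGGGG
GGGGYGGGG
GGGGYGGRG
GGGGGGGRG
After op 3 paint(3,0,G):
GGGGKKKKG
GGGGGGGGG
GGGGGGGGG
GGGGGGGGG
GGGGYGGGG
GGGGYGGGG
GGGGYGGRG
GGGGGGGRG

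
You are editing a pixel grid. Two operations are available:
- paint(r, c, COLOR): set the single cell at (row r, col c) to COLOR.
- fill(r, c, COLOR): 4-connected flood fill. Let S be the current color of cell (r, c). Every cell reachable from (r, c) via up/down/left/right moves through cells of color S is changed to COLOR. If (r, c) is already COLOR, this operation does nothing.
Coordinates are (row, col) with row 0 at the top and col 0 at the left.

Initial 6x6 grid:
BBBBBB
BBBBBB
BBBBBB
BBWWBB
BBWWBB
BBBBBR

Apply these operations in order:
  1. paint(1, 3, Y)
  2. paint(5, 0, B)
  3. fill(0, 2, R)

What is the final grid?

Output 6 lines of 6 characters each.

After op 1 paint(1,3,Y):
BBBBBB
BBBYBB
BBBBBB
BBWWBB
BBWWBB
BBBBBR
After op 2 paint(5,0,B):
BBBBBB
BBBYBB
BBBBBB
BBWWBB
BBWWBB
BBBBBR
After op 3 fill(0,2,R) [30 cells changed]:
RRRRRR
RRRYRR
RRRRRR
RRWWRR
RRWWRR
RRRRRR

Answer: RRRRRR
RRRYRR
RRRRRR
RRWWRR
RRWWRR
RRRRRR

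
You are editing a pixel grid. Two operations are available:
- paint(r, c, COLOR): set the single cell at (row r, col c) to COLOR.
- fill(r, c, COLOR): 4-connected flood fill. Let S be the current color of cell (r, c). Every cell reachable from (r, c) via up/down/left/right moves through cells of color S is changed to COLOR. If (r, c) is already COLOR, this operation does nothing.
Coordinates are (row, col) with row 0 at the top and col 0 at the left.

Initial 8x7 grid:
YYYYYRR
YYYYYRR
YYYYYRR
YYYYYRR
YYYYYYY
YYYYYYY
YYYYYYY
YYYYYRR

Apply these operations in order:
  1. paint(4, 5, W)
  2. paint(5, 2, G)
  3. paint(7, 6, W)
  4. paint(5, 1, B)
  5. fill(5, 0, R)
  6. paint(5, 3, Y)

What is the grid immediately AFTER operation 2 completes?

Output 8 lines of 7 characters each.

Answer: YYYYYRR
YYYYYRR
YYYYYRR
YYYYYRR
YYYYYWY
YYGYYYY
YYYYYYY
YYYYYRR

Derivation:
After op 1 paint(4,5,W):
YYYYYRR
YYYYYRR
YYYYYRR
YYYYYRR
YYYYYWY
YYYYYYY
YYYYYYY
YYYYYRR
After op 2 paint(5,2,G):
YYYYYRR
YYYYYRR
YYYYYRR
YYYYYRR
YYYYYWY
YYGYYYY
YYYYYYY
YYYYYRR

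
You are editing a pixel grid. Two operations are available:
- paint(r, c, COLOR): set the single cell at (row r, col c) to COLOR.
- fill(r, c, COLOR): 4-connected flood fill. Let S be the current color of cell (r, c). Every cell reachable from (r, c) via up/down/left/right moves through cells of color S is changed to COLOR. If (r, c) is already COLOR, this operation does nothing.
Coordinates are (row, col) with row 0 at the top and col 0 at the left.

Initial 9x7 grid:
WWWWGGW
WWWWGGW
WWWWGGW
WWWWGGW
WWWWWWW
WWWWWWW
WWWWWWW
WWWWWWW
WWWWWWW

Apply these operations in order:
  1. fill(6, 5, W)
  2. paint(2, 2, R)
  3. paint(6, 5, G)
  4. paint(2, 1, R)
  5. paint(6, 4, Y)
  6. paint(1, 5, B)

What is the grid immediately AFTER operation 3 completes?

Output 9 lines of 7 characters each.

After op 1 fill(6,5,W) [0 cells changed]:
WWWWGGW
WWWWGGW
WWWWGGW
WWWWGGW
WWWWWWW
WWWWWWW
WWWWWWW
WWWWWWW
WWWWWWW
After op 2 paint(2,2,R):
WWWWGGW
WWWWGGW
WWRWGGW
WWWWGGW
WWWWWWW
WWWWWWW
WWWWWWW
WWWWWWW
WWWWWWW
After op 3 paint(6,5,G):
WWWWGGW
WWWWGGW
WWRWGGW
WWWWGGW
WWWWWWW
WWWWWWW
WWWWWGW
WWWWWWW
WWWWWWW

Answer: WWWWGGW
WWWWGGW
WWRWGGW
WWWWGGW
WWWWWWW
WWWWWWW
WWWWWGW
WWWWWWW
WWWWWWW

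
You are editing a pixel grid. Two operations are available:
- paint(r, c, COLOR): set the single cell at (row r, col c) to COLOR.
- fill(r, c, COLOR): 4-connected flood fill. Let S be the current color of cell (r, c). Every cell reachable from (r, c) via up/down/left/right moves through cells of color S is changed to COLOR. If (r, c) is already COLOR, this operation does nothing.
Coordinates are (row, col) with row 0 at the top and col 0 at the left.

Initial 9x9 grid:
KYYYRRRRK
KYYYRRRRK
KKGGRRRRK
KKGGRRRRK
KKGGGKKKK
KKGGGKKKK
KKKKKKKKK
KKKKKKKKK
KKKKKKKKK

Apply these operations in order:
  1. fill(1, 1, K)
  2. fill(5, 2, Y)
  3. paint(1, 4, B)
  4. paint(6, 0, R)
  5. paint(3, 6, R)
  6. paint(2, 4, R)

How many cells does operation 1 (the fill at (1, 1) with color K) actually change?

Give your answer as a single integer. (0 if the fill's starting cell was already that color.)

After op 1 fill(1,1,K) [6 cells changed]:
KKKKRRRRK
KKKKRRRRK
KKGGRRRRK
KKGGRRRRK
KKGGGKKKK
KKGGGKKKK
KKKKKKKKK
KKKKKKKKK
KKKKKKKKK

Answer: 6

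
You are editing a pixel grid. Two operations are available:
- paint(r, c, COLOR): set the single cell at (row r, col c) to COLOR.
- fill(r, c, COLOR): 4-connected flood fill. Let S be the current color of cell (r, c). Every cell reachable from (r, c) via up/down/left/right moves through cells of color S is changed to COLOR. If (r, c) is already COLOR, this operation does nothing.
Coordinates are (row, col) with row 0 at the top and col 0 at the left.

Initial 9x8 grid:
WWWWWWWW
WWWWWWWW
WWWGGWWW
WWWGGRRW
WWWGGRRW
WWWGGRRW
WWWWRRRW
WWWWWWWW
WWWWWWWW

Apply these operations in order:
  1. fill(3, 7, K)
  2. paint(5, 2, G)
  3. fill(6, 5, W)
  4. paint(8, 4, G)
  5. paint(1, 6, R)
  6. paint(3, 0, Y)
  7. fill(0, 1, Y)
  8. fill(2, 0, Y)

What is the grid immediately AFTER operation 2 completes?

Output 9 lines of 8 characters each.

After op 1 fill(3,7,K) [55 cells changed]:
KKKKKKKK
KKKKKKKK
KKKGGKKK
KKKGGRRK
KKKGGRRK
KKKGGRRK
KKKKRRRK
KKKKKKKK
KKKKKKKK
After op 2 paint(5,2,G):
KKKKKKKK
KKKKKKKK
KKKGGKKK
KKKGGRRK
KKKGGRRK
KKGGGRRK
KKKKRRRK
KKKKKKKK
KKKKKKKK

Answer: KKKKKKKK
KKKKKKKK
KKKGGKKK
KKKGGRRK
KKKGGRRK
KKGGGRRK
KKKKRRRK
KKKKKKKK
KKKKKKKK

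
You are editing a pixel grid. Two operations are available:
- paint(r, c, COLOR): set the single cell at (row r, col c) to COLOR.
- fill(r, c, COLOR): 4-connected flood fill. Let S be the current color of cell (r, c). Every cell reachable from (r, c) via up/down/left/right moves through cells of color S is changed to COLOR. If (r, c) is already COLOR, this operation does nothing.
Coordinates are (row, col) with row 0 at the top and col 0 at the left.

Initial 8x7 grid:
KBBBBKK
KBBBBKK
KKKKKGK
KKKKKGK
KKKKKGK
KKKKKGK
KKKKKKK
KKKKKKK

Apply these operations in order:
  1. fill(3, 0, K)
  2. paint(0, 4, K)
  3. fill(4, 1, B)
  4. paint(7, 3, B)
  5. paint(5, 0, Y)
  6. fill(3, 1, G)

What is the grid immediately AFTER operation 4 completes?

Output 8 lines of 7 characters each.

After op 1 fill(3,0,K) [0 cells changed]:
KBBBBKK
KBBBBKK
KKKKKGK
KKKKKGK
KKKKKGK
KKKKKGK
KKKKKKK
KKKKKKK
After op 2 paint(0,4,K):
KBBBKKK
KBBBBKK
KKKKKGK
KKKKKGK
KKKKKGK
KKKKKGK
KKKKKKK
KKKKKKK
After op 3 fill(4,1,B) [45 cells changed]:
BBBBBBB
BBBBBBB
BBBBBGB
BBBBBGB
BBBBBGB
BBBBBGB
BBBBBBB
BBBBBBB
After op 4 paint(7,3,B):
BBBBBBB
BBBBBBB
BBBBBGB
BBBBBGB
BBBBBGB
BBBBBGB
BBBBBBB
BBBBBBB

Answer: BBBBBBB
BBBBBBB
BBBBBGB
BBBBBGB
BBBBBGB
BBBBBGB
BBBBBBB
BBBBBBB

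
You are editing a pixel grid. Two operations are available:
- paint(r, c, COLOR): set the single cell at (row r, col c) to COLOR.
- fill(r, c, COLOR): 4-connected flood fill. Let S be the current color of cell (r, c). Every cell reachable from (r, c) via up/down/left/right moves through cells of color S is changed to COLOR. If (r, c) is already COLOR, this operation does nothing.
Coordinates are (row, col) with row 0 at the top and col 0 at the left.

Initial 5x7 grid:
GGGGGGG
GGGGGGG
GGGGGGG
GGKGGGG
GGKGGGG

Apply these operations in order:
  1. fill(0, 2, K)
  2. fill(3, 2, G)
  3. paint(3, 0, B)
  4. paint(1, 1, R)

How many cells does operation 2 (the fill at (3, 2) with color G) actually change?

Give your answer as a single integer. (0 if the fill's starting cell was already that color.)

After op 1 fill(0,2,K) [33 cells changed]:
KKKKKKK
KKKKKKK
KKKKKKK
KKKKKKK
KKKKKKK
After op 2 fill(3,2,G) [35 cells changed]:
GGGGGGG
GGGGGGG
GGGGGGG
GGGGGGG
GGGGGGG

Answer: 35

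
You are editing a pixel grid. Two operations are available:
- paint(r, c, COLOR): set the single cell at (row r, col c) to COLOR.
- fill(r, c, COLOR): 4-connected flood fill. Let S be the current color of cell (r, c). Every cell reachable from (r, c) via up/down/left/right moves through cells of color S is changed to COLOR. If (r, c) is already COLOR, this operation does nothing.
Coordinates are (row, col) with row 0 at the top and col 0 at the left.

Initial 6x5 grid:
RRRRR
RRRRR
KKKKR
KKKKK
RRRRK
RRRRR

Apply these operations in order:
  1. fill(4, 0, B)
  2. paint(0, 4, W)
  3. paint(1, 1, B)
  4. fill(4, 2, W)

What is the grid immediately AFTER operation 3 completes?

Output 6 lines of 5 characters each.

After op 1 fill(4,0,B) [9 cells changed]:
RRRRR
RRRRR
KKKKR
KKKKK
BBBBK
BBBBB
After op 2 paint(0,4,W):
RRRRW
RRRRR
KKKKR
KKKKK
BBBBK
BBBBB
After op 3 paint(1,1,B):
RRRRW
RBRRR
KKKKR
KKKKK
BBBBK
BBBBB

Answer: RRRRW
RBRRR
KKKKR
KKKKK
BBBBK
BBBBB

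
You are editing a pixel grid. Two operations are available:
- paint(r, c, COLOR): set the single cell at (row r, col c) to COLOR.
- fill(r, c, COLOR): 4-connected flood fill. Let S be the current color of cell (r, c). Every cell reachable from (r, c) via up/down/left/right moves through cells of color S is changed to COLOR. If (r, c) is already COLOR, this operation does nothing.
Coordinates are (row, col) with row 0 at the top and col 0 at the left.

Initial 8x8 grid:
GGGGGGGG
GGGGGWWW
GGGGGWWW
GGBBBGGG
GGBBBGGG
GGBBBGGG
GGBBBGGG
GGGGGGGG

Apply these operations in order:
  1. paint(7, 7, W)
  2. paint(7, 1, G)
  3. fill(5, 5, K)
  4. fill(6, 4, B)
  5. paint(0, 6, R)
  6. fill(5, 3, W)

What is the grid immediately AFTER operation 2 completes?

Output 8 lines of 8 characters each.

Answer: GGGGGGGG
GGGGGWWW
GGGGGWWW
GGBBBGGG
GGBBBGGG
GGBBBGGG
GGBBBGGG
GGGGGGGW

Derivation:
After op 1 paint(7,7,W):
GGGGGGGG
GGGGGWWW
GGGGGWWW
GGBBBGGG
GGBBBGGG
GGBBBGGG
GGBBBGGG
GGGGGGGW
After op 2 paint(7,1,G):
GGGGGGGG
GGGGGWWW
GGGGGWWW
GGBBBGGG
GGBBBGGG
GGBBBGGG
GGBBBGGG
GGGGGGGW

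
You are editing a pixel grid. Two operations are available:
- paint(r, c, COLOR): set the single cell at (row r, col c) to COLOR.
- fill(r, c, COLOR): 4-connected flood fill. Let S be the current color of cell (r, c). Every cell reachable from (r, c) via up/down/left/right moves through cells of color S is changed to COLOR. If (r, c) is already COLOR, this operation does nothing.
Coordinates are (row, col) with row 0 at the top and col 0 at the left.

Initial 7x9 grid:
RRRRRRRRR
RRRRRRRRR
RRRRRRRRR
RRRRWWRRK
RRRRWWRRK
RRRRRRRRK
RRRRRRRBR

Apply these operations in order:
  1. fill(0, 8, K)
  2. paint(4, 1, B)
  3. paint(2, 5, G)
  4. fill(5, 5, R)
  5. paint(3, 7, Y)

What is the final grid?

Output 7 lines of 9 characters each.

Answer: RRRRRRRRR
RRRRRRRRR
RRRRRGRRR
RRRRWWRYR
RBRRWWRRR
RRRRRRRRR
RRRRRRRBR

Derivation:
After op 1 fill(0,8,K) [54 cells changed]:
KKKKKKKKK
KKKKKKKKK
KKKKKKKKK
KKKKWWKKK
KKKKWWKKK
KKKKKKKKK
KKKKKKKBR
After op 2 paint(4,1,B):
KKKKKKKKK
KKKKKKKKK
KKKKKKKKK
KKKKWWKKK
KBKKWWKKK
KKKKKKKKK
KKKKKKKBR
After op 3 paint(2,5,G):
KKKKKKKKK
KKKKKKKKK
KKKKKGKKK
KKKKWWKKK
KBKKWWKKK
KKKKKKKKK
KKKKKKKBR
After op 4 fill(5,5,R) [55 cells changed]:
RRRRRRRRR
RRRRRRRRR
RRRRRGRRR
RRRRWWRRR
RBRRWWRRR
RRRRRRRRR
RRRRRRRBR
After op 5 paint(3,7,Y):
RRRRRRRRR
RRRRRRRRR
RRRRRGRRR
RRRRWWRYR
RBRRWWRRR
RRRRRRRRR
RRRRRRRBR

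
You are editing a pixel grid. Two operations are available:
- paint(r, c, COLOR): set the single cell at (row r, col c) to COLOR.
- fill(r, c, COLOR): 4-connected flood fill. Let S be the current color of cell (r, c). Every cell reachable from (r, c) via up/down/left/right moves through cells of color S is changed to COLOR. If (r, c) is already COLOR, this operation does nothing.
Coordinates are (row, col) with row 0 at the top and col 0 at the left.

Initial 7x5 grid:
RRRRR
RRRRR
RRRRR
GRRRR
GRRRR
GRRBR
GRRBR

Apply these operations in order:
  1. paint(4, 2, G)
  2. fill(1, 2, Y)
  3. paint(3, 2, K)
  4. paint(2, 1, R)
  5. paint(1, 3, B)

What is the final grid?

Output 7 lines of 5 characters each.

After op 1 paint(4,2,G):
RRRRR
RRRRR
RRRRR
GRRRR
GRGRR
GRRBR
GRRBR
After op 2 fill(1,2,Y) [28 cells changed]:
YYYYY
YYYYY
YYYYY
GYYYY
GYGYY
GYYBY
GYYBY
After op 3 paint(3,2,K):
YYYYY
YYYYY
YYYYY
GYKYY
GYGYY
GYYBY
GYYBY
After op 4 paint(2,1,R):
YYYYY
YYYYY
YRYYY
GYKYY
GYGYY
GYYBY
GYYBY
After op 5 paint(1,3,B):
YYYYY
YYYBY
YRYYY
GYKYY
GYGYY
GYYBY
GYYBY

Answer: YYYYY
YYYBY
YRYYY
GYKYY
GYGYY
GYYBY
GYYBY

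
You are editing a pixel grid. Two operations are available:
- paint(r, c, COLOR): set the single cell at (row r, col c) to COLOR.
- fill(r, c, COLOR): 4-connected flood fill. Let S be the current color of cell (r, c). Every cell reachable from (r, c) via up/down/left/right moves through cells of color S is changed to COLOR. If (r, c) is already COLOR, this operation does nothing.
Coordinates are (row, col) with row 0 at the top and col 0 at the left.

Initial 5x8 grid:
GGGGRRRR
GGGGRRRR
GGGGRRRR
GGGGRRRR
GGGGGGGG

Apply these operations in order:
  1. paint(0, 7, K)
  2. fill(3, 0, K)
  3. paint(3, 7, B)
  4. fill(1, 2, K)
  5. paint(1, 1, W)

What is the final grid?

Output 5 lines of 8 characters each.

Answer: KKKKRRRK
KWKKRRRR
KKKKRRRR
KKKKRRRB
KKKKKKKK

Derivation:
After op 1 paint(0,7,K):
GGGGRRRK
GGGGRRRR
GGGGRRRR
GGGGRRRR
GGGGGGGG
After op 2 fill(3,0,K) [24 cells changed]:
KKKKRRRK
KKKKRRRR
KKKKRRRR
KKKKRRRR
KKKKKKKK
After op 3 paint(3,7,B):
KKKKRRRK
KKKKRRRR
KKKKRRRR
KKKKRRRB
KKKKKKKK
After op 4 fill(1,2,K) [0 cells changed]:
KKKKRRRK
KKKKRRRR
KKKKRRRR
KKKKRRRB
KKKKKKKK
After op 5 paint(1,1,W):
KKKKRRRK
KWKKRRRR
KKKKRRRR
KKKKRRRB
KKKKKKKK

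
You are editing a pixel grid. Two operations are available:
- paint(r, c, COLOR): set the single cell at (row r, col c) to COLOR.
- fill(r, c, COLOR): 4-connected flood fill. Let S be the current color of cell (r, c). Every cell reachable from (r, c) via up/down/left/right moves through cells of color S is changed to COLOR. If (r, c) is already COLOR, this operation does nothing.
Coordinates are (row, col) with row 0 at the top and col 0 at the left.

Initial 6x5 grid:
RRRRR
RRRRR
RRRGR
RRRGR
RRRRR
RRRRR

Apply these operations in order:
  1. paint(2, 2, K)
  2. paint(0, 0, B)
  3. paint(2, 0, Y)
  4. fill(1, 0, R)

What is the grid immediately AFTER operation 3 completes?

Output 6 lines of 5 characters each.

After op 1 paint(2,2,K):
RRRRR
RRRRR
RRKGR
RRRGR
RRRRR
RRRRR
After op 2 paint(0,0,B):
BRRRR
RRRRR
RRKGR
RRRGR
RRRRR
RRRRR
After op 3 paint(2,0,Y):
BRRRR
RRRRR
YRKGR
RRRGR
RRRRR
RRRRR

Answer: BRRRR
RRRRR
YRKGR
RRRGR
RRRRR
RRRRR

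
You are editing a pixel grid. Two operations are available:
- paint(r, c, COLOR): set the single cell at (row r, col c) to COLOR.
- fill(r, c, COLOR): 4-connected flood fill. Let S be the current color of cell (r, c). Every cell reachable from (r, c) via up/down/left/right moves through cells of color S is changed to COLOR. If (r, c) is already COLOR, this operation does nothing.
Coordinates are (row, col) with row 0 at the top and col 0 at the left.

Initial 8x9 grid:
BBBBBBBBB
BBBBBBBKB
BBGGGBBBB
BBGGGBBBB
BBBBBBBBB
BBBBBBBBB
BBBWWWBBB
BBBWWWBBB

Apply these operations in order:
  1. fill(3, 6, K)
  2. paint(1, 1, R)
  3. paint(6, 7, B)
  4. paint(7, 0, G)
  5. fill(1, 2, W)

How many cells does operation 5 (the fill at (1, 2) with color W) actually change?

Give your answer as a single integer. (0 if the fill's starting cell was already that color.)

After op 1 fill(3,6,K) [59 cells changed]:
KKKKKKKKK
KKKKKKKKK
KKGGGKKKK
KKGGGKKKK
KKKKKKKKK
KKKKKKKKK
KKKWWWKKK
KKKWWWKKK
After op 2 paint(1,1,R):
KKKKKKKKK
KRKKKKKKK
KKGGGKKKK
KKGGGKKKK
KKKKKKKKK
KKKKKKKKK
KKKWWWKKK
KKKWWWKKK
After op 3 paint(6,7,B):
KKKKKKKKK
KRKKKKKKK
KKGGGKKKK
KKGGGKKKK
KKKKKKKKK
KKKKKKKKK
KKKWWWKBK
KKKWWWKKK
After op 4 paint(7,0,G):
KKKKKKKKK
KRKKKKKKK
KKGGGKKKK
KKGGGKKKK
KKKKKKKKK
KKKKKKKKK
KKKWWWKBK
GKKWWWKKK
After op 5 fill(1,2,W) [57 cells changed]:
WWWWWWWWW
WRWWWWWWW
WWGGGWWWW
WWGGGWWWW
WWWWWWWWW
WWWWWWWWW
WWWWWWWBW
GWWWWWWWW

Answer: 57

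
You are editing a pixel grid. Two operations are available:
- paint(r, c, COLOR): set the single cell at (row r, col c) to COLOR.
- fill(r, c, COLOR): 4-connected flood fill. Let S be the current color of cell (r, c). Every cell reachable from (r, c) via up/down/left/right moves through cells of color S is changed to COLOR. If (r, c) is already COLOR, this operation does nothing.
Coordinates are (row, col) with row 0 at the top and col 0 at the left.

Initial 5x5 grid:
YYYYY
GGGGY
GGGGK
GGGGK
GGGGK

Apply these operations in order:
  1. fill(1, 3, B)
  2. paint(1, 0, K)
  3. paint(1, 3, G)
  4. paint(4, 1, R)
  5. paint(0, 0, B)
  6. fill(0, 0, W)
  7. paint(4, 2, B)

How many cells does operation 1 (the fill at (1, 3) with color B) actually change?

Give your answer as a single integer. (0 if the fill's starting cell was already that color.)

Answer: 16

Derivation:
After op 1 fill(1,3,B) [16 cells changed]:
YYYYY
BBBBY
BBBBK
BBBBK
BBBBK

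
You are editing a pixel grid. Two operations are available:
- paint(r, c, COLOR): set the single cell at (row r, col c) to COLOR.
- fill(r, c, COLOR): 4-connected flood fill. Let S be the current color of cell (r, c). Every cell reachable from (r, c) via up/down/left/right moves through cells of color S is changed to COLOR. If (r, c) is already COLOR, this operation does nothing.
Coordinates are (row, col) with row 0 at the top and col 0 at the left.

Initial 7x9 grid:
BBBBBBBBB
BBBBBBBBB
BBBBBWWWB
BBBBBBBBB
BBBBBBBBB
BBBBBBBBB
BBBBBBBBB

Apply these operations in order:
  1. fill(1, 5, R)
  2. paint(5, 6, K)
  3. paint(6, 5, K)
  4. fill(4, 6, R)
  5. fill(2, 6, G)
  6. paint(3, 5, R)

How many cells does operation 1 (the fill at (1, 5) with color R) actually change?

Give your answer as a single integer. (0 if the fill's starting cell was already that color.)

After op 1 fill(1,5,R) [60 cells changed]:
RRRRRRRRR
RRRRRRRRR
RRRRRWWWR
RRRRRRRRR
RRRRRRRRR
RRRRRRRRR
RRRRRRRRR

Answer: 60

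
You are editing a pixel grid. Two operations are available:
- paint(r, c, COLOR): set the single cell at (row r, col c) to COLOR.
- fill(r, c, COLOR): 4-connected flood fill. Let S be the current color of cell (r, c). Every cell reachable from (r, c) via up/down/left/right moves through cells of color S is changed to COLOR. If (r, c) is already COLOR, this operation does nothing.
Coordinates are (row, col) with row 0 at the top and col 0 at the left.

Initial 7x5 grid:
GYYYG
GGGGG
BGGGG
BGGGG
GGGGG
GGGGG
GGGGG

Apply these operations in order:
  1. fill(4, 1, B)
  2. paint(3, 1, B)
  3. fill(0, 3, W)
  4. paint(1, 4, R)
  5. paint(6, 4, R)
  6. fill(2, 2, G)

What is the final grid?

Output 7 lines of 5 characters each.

After op 1 fill(4,1,B) [30 cells changed]:
BYYYB
BBBBB
BBBBB
BBBBB
BBBBB
BBBBB
BBBBB
After op 2 paint(3,1,B):
BYYYB
BBBBB
BBBBB
BBBBB
BBBBB
BBBBB
BBBBB
After op 3 fill(0,3,W) [3 cells changed]:
BWWWB
BBBBB
BBBBB
BBBBB
BBBBB
BBBBB
BBBBB
After op 4 paint(1,4,R):
BWWWB
BBBBR
BBBBB
BBBBB
BBBBB
BBBBB
BBBBB
After op 5 paint(6,4,R):
BWWWB
BBBBR
BBBBB
BBBBB
BBBBB
BBBBB
BBBBR
After op 6 fill(2,2,G) [29 cells changed]:
GWWWB
GGGGR
GGGGG
GGGGG
GGGGG
GGGGG
GGGGR

Answer: GWWWB
GGGGR
GGGGG
GGGGG
GGGGG
GGGGG
GGGGR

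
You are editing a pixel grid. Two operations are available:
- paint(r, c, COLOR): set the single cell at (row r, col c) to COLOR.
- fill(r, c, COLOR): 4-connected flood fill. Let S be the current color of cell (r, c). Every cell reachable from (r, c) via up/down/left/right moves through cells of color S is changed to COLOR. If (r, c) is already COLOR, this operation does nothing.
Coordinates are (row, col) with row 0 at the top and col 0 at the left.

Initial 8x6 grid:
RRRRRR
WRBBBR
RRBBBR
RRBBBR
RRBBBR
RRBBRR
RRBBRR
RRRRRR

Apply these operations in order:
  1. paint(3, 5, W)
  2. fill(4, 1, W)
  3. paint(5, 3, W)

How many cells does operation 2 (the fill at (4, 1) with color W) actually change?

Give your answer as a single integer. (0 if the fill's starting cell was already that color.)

Answer: 30

Derivation:
After op 1 paint(3,5,W):
RRRRRR
WRBBBR
RRBBBR
RRBBBW
RRBBBR
RRBBRR
RRBBRR
RRRRRR
After op 2 fill(4,1,W) [30 cells changed]:
WWWWWW
WWBBBW
WWBBBW
WWBBBW
WWBBBW
WWBBWW
WWBBWW
WWWWWW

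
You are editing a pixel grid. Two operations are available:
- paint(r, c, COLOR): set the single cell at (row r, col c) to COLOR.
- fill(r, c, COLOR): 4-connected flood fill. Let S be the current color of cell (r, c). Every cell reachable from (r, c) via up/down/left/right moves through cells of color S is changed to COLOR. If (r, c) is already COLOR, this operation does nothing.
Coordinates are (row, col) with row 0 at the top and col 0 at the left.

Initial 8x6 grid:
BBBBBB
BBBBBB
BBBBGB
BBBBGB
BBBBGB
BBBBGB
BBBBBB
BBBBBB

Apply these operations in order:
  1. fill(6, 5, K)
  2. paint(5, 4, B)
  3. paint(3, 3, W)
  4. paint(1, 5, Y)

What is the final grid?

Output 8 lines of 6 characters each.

Answer: KKKKKK
KKKKKY
KKKKGK
KKKWGK
KKKKGK
KKKKBK
KKKKKK
KKKKKK

Derivation:
After op 1 fill(6,5,K) [44 cells changed]:
KKKKKK
KKKKKK
KKKKGK
KKKKGK
KKKKGK
KKKKGK
KKKKKK
KKKKKK
After op 2 paint(5,4,B):
KKKKKK
KKKKKK
KKKKGK
KKKKGK
KKKKGK
KKKKBK
KKKKKK
KKKKKK
After op 3 paint(3,3,W):
KKKKKK
KKKKKK
KKKKGK
KKKWGK
KKKKGK
KKKKBK
KKKKKK
KKKKKK
After op 4 paint(1,5,Y):
KKKKKK
KKKKKY
KKKKGK
KKKWGK
KKKKGK
KKKKBK
KKKKKK
KKKKKK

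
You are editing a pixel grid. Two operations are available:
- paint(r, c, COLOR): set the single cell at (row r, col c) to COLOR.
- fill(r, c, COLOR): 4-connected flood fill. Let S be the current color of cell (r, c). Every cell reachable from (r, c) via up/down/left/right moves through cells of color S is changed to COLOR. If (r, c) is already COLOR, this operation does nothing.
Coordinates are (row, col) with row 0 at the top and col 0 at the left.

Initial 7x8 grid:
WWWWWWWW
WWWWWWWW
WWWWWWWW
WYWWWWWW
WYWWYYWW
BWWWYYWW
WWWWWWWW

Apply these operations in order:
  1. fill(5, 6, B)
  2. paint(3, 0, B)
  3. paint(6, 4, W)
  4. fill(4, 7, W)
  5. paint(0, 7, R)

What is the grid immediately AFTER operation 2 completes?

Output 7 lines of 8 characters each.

After op 1 fill(5,6,B) [49 cells changed]:
BBBBBBBB
BBBBBBBB
BBBBBBBB
BYBBBBBB
BYBBYYBB
BBBBYYBB
BBBBBBBB
After op 2 paint(3,0,B):
BBBBBBBB
BBBBBBBB
BBBBBBBB
BYBBBBBB
BYBBYYBB
BBBBYYBB
BBBBBBBB

Answer: BBBBBBBB
BBBBBBBB
BBBBBBBB
BYBBBBBB
BYBBYYBB
BBBBYYBB
BBBBBBBB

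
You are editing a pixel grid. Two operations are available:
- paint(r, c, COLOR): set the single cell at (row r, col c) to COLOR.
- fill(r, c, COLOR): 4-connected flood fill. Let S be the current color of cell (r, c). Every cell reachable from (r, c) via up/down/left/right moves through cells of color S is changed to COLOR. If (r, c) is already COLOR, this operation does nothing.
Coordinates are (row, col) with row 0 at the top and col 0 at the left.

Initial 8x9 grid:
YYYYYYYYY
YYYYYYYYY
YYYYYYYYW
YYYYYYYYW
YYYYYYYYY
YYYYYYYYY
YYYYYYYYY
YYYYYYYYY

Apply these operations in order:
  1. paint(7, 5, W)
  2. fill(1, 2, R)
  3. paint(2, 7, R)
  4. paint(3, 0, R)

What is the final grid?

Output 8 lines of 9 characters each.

After op 1 paint(7,5,W):
YYYYYYYYY
YYYYYYYYY
YYYYYYYYW
YYYYYYYYW
YYYYYYYYY
YYYYYYYYY
YYYYYYYYY
YYYYYWYYY
After op 2 fill(1,2,R) [69 cells changed]:
RRRRRRRRR
RRRRRRRRR
RRRRRRRRW
RRRRRRRRW
RRRRRRRRR
RRRRRRRRR
RRRRRRRRR
RRRRRWRRR
After op 3 paint(2,7,R):
RRRRRRRRR
RRRRRRRRR
RRRRRRRRW
RRRRRRRRW
RRRRRRRRR
RRRRRRRRR
RRRRRRRRR
RRRRRWRRR
After op 4 paint(3,0,R):
RRRRRRRRR
RRRRRRRRR
RRRRRRRRW
RRRRRRRRW
RRRRRRRRR
RRRRRRRRR
RRRRRRRRR
RRRRRWRRR

Answer: RRRRRRRRR
RRRRRRRRR
RRRRRRRRW
RRRRRRRRW
RRRRRRRRR
RRRRRRRRR
RRRRRRRRR
RRRRRWRRR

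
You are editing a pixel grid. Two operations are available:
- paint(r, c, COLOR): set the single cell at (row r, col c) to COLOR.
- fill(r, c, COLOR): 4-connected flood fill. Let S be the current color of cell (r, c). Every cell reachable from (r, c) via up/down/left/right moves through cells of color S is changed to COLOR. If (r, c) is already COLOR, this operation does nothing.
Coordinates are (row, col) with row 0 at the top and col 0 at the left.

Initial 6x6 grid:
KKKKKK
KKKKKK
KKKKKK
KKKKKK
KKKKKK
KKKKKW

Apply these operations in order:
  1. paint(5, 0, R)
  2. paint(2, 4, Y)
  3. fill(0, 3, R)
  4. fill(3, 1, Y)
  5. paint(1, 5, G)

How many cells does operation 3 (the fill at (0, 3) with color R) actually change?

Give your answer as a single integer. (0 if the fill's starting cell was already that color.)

Answer: 33

Derivation:
After op 1 paint(5,0,R):
KKKKKK
KKKKKK
KKKKKK
KKKKKK
KKKKKK
RKKKKW
After op 2 paint(2,4,Y):
KKKKKK
KKKKKK
KKKKYK
KKKKKK
KKKKKK
RKKKKW
After op 3 fill(0,3,R) [33 cells changed]:
RRRRRR
RRRRRR
RRRRYR
RRRRRR
RRRRRR
RRRRRW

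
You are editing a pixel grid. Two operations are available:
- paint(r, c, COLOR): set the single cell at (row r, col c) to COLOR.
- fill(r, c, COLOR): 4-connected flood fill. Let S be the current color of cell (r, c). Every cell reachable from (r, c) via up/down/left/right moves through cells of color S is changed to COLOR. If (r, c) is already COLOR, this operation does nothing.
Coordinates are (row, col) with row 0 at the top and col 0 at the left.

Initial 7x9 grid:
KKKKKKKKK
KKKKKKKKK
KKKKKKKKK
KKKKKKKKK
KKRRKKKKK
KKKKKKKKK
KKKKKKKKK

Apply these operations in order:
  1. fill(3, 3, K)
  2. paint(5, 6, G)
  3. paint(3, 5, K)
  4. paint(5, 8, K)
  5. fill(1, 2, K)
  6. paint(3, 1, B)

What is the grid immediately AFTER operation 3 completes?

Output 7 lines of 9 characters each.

Answer: KKKKKKKKK
KKKKKKKKK
KKKKKKKKK
KKKKKKKKK
KKRRKKKKK
KKKKKKGKK
KKKKKKKKK

Derivation:
After op 1 fill(3,3,K) [0 cells changed]:
KKKKKKKKK
KKKKKKKKK
KKKKKKKKK
KKKKKKKKK
KKRRKKKKK
KKKKKKKKK
KKKKKKKKK
After op 2 paint(5,6,G):
KKKKKKKKK
KKKKKKKKK
KKKKKKKKK
KKKKKKKKK
KKRRKKKKK
KKKKKKGKK
KKKKKKKKK
After op 3 paint(3,5,K):
KKKKKKKKK
KKKKKKKKK
KKKKKKKKK
KKKKKKKKK
KKRRKKKKK
KKKKKKGKK
KKKKKKKKK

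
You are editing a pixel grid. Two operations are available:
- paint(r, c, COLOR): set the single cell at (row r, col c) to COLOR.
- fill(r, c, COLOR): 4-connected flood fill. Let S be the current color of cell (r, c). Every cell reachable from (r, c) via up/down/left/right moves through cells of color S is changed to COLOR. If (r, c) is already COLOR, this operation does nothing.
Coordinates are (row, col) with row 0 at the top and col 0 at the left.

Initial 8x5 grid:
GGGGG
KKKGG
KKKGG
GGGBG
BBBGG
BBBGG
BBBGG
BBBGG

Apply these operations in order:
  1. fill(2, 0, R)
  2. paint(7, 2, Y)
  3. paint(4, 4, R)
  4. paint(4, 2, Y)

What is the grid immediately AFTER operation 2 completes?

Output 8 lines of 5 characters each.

Answer: GGGGG
RRRGG
RRRGG
GGGBG
BBBGG
BBBGG
BBBGG
BBYGG

Derivation:
After op 1 fill(2,0,R) [6 cells changed]:
GGGGG
RRRGG
RRRGG
GGGBG
BBBGG
BBBGG
BBBGG
BBBGG
After op 2 paint(7,2,Y):
GGGGG
RRRGG
RRRGG
GGGBG
BBBGG
BBBGG
BBBGG
BBYGG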